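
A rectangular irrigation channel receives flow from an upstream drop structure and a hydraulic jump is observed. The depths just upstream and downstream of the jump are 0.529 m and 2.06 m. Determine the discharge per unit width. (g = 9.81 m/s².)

For a rectangular channel the momentum equation gives q² = ½·g·y₁·y₂·(y₁ + y₂) = ½×9.81×0.529×2.06×2.59 = 13.8.
q = √13.8 = 3.72 m²/s.

q = 3.72 m²/s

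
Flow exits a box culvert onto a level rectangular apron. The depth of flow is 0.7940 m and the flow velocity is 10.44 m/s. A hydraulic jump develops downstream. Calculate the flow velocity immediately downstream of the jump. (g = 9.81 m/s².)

Fr₁ = V₁/√(g·y₁) = 10.44/√(9.81×0.7940) = 3.741.
Bélanger equation: y₂/y₁ = ½[√(1 + 8Fr₁²) − 1] = ½[√112.94 − 1] = 4.814.
y₂ = 4.814 × 0.7940 = 3.822 m.
q = V₁·y₁ = 10.44 × 0.7940 = 8.289 m²/s.
V₂ = q/y₂ = 8.289/3.822 = 2.169 m/s.

V₂ = 2.169 m/s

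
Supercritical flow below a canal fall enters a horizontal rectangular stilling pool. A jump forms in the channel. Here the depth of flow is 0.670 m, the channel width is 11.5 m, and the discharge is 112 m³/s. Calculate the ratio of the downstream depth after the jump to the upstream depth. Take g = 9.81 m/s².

y₂/y₁ = 7.53

q = Q/b = 112/11.5 = 9.74 m²/s; V₁ = q/y₁ = 14.5 m/s. Fr₁ = V₁/√(g·y₁) = 5.67.
Conjugate-depth relation: y₂/y₁ = ½[√(1 + 8Fr₁²) − 1] = ½[√258.2 − 1] = 7.53.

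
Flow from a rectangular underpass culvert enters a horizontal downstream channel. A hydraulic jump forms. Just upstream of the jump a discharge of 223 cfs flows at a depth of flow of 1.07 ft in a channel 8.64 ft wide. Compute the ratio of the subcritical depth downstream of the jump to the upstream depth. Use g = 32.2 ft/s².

y₂/y₁ = 5.33

q = Q/b = 223/8.64 = 25.8 ft²/s; V₁ = q/y₁ = 24.1 ft/s. Fr₁ = V₁/√(g·y₁) = 4.11.
Sequent-depth ratio: y₂/y₁ = ½[√(1 + 8Fr₁²) − 1] = ½[√136.1 − 1] = 5.33.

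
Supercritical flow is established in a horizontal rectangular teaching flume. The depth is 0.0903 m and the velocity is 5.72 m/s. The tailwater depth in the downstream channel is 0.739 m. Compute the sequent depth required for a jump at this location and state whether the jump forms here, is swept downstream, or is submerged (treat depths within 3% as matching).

y₂ = 0.732 m; the jump forms here

Fr₁ = V₁/√(g·y₁) = 5.72/√(9.81×0.0903) = 6.08.
By Bélanger, y₂/y₁ = ½[√(1 + 8Fr₁²) − 1] = ½[√296.5 − 1] = 8.11.
y₂ = 8.11 × 0.0903 = 0.732 m.
Tailwater y_tw = 0.739 m: y_tw ≈ y₂, so the jump forms here.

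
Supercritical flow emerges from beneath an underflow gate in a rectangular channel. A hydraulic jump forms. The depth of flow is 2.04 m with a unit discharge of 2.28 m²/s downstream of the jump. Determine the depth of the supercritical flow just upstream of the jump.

y₁ = 0.229 m

V₂ = q/y₂ = 2.28/2.04 = 1.12 m/s; Fr₂ = V₂/√(g·y₂) = 0.250.
Since the conjugate-depth ratio holds either way, y₁/y₂ = ½[√(1 + 8Fr₂²) − 1] = ½[√1.499 − 1] = 0.112.
y₁ = 0.112 × 2.04 = 0.229 m.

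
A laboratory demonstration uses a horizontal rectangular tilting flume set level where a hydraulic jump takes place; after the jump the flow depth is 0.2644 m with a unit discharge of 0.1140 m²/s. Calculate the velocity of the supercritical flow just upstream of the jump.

V₂ = q/y₂ = 0.1140/0.2644 = 0.4312 m/s; Fr₂ = V₂/√(g·y₂) = 0.2677.
Applying the sequent-depth relation in reverse, y₁/y₂ = ½[√(1 + 8Fr₂²) − 1] = ½[√1.5734 − 1] = 0.1272.
y₁ = 0.1272 × 0.2644 = 0.03362 m.
V₁ = q/y₁ = 0.1140/0.03362 = 3.390 m/s.

V₁ = 3.390 m/s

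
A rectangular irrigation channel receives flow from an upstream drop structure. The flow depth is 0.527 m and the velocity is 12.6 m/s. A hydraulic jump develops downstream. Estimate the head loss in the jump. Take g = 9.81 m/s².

Fr₁ = V₁/√(g·y₁) = 12.6/√(9.81×0.527) = 5.54.
Sequent-depth ratio: y₂/y₁ = ½[√(1 + 8Fr₁²) − 1] = ½[√246.7 − 1] = 7.35.
y₂ = 7.35 × 0.527 = 3.87 m.
Head loss: ΔE = (y₂ − y₁)³/(4y₁y₂) = (3.87 − 0.527)³/(4×0.527×3.87) = 37.5/8.17 = 4.59 m.

ΔE = 4.59 m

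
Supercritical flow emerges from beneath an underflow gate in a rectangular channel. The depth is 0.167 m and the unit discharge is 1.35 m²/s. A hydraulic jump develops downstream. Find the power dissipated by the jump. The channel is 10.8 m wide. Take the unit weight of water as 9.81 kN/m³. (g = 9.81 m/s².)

P = 292 kW

V₁ = q/y₁ = 1.35/0.167 = 8.08 m/s. Fr₁ = V₁/√(g·y₁) = 8.08/√(9.81×0.167) = 6.32.
Sequent-depth ratio: y₂/y₁ = ½[√(1 + 8Fr₁²) − 1] = ½[√320.1 − 1] = 8.45.
y₂ = 8.45 × 0.167 = 1.41 m.
V₂ = q/y₂ = 1.35/1.41 = 0.957 m/s. E₁ = y₁ + V₁²/2g = 3.50 m; E₂ = y₂ + V₂²/2g = 1.46 m. ΔE = E₁ − E₂ = 2.04 m.
Q = q·b = 1.35 × 10.8 = 14.6 m³/s. P = γ·Q·ΔE = 9.81 × 14.6 × 2.04 = 292 kW.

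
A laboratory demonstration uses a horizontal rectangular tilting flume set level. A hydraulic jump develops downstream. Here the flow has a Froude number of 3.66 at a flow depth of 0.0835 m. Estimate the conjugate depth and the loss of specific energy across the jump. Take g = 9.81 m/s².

Fr₁ = 3.66 (given).
From the momentum equation for a rectangular channel, y₂/y₁ = ½[√(1 + 8Fr₁²) − 1] = ½[√108.2 − 1] = 4.70.
y₂ = 4.70 × 0.0835 = 0.392 m.
Head loss: ΔE = (y₂ − y₁)³/(4y₁y₂) = (0.392 − 0.0835)³/(4×0.0835×0.392) = 0.0295/0.131 = 0.225 m.

y₂ = 0.392 m; ΔE = 0.225 m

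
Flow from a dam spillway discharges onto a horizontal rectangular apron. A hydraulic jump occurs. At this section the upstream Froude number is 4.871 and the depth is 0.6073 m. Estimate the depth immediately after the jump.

Fr₁ = 4.871 (given).
Conjugate-depth relation: y₂/y₁ = ½[√(1 + 8Fr₁²) − 1] = ½[√190.81 − 1] = 6.407.
y₂ = 6.407 × 0.6073 = 3.891 m.

y₂ = 3.891 m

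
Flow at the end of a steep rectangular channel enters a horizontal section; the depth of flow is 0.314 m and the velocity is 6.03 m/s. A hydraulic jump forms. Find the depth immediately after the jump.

y₂ = 1.38 m

Fr₁ = V₁/√(g·y₁) = 6.03/√(9.81×0.314) = 3.44.
Bélanger equation: y₂/y₁ = ½[√(1 + 8Fr₁²) − 1] = ½[√95.43 − 1] = 4.38.
y₂ = 4.38 × 0.314 = 1.38 m.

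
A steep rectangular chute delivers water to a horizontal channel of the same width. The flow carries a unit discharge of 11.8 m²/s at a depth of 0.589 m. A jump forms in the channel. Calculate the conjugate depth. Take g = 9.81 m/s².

y₂ = 6.65 m

V₁ = q/y₁ = 11.8/0.589 = 20.0 m/s. Fr₁ = V₁/√(g·y₁) = 20.0/√(9.81×0.589) = 8.33.
Conjugate-depth relation: y₂/y₁ = ½[√(1 + 8Fr₁²) − 1] = ½[√556.7 − 1] = 11.3.
y₂ = 11.3 × 0.589 = 6.65 m.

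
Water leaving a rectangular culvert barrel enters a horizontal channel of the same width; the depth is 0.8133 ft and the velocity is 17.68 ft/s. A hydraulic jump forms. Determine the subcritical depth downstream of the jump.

Fr₁ = V₁/√(g·y₁) = 17.68/√(32.2×0.8133) = 3.455.
Sequent-depth ratio: y₂/y₁ = ½[√(1 + 8Fr₁²) − 1] = ½[√96.488 − 1] = 4.411.
y₂ = 4.411 × 0.8133 = 3.588 ft.

y₂ = 3.588 ft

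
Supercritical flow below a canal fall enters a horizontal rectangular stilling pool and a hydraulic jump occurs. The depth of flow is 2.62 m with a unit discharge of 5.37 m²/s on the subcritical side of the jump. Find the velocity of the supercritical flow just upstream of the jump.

V₂ = q/y₂ = 5.37/2.62 = 2.05 m/s; Fr₂ = V₂/√(g·y₂) = 0.404.
Applying the sequent-depth relation in reverse, y₁/y₂ = ½[√(1 + 8Fr₂²) − 1] = ½[√2.308 − 1] = 0.260.
y₁ = 0.260 × 2.62 = 0.680 m.
V₁ = q/y₁ = 5.37/0.680 = 7.90 m/s.

V₁ = 7.90 m/s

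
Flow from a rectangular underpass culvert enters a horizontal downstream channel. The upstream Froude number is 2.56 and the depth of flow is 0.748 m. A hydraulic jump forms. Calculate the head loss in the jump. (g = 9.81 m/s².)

Fr₁ = 2.56 (given).
Sequent-depth ratio: y₂/y₁ = ½[√(1 + 8Fr₁²) − 1] = ½[√53.43 − 1] = 3.15.
y₂ = 3.15 × 0.748 = 2.36 m.
V₁ = Fr₁·√(g·y₁) = 2.56×√(9.81×0.748) = 6.93 m/s; q = V₁·y₁ = 5.19 m²/s. V₂ = q/y₂ = 5.19/2.36 = 2.20 m/s. E₁ = y₁ + V₁²/2g = 3.20 m; E₂ = y₂ + V₂²/2g = 2.61 m. ΔE = E₁ − E₂ = 0.593 m.

ΔE = 0.593 m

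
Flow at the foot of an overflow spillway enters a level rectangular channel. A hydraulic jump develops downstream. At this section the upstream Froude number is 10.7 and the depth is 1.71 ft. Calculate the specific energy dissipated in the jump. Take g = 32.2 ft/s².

ΔE = 74.1 ft

Fr₁ = 10.7 (given).
Bélanger equation: y₂/y₁ = ½[√(1 + 8Fr₁²) − 1] = ½[√916.9 − 1] = 14.6.
y₂ = 14.6 × 1.71 = 25.0 ft.
Head loss: ΔE = (y₂ − y₁)³/(4y₁y₂) = (25.0 − 1.71)³/(4×1.71×25.0) = 12690/171 = 74.1 ft.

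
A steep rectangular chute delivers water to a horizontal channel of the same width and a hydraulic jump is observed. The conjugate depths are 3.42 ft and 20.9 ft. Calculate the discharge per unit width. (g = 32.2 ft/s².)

For a rectangular channel the momentum equation gives q² = ½·g·y₁·y₂·(y₁ + y₂) = ½×32.2×3.42×20.9×24.3 = 27987.
q = √27987 = 167 ft²/s.

q = 167 ft²/s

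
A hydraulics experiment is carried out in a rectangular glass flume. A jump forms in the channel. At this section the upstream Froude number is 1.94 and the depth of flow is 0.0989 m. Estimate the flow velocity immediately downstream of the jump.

V₂ = 0.835 m/s

Fr₁ = 1.94 (given).
Sequent-depth ratio: y₂/y₁ = ½[√(1 + 8Fr₁²) − 1] = ½[√31.11 − 1] = 2.29.
y₂ = 2.29 × 0.0989 = 0.226 m.
V₁ = Fr₁·√(g·y₁) = 1.94×√(9.81×0.0989) = 1.91 m/s; q = V₁·y₁ = 0.189 m²/s.
V₂ = q/y₂ = 0.189/0.226 = 0.835 m/s.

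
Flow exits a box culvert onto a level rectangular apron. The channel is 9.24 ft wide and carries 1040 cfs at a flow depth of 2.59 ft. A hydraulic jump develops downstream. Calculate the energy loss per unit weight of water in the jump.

q = Q/b = 1040/9.24 = 113 ft²/s; V₁ = q/y₁ = 43.5 ft/s. Fr₁ = V₁/√(g·y₁) = 4.76.
From the momentum equation for a rectangular channel, y₂/y₁ = ½[√(1 + 8Fr₁²) − 1] = ½[√182.2 − 1] = 6.25.
y₂ = 6.25 × 2.59 = 16.2 ft.
Head loss: ΔE = (y₂ − y₁)³/(4y₁y₂) = (16.2 − 2.59)³/(4×2.59×16.2) = 2512/168 = 15.0 ft.

ΔE = 15.0 ft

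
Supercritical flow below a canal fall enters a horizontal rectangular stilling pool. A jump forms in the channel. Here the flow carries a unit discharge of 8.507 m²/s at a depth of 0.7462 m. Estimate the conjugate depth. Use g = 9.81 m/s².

V₁ = q/y₁ = 8.507/0.7462 = 11.40 m/s. Fr₁ = V₁/√(g·y₁) = 11.40/√(9.81×0.7462) = 4.214.
By Bélanger, y₂/y₁ = ½[√(1 + 8Fr₁²) − 1] = ½[√143.04 − 1] = 5.480.
y₂ = 5.480 × 0.7462 = 4.089 m.

y₂ = 4.089 m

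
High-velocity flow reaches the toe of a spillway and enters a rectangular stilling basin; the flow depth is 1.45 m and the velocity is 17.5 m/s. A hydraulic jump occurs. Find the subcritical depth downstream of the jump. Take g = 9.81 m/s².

y₂ = 8.82 m

Fr₁ = V₁/√(g·y₁) = 17.5/√(9.81×1.45) = 4.64.
Conjugate-depth relation: y₂/y₁ = ½[√(1 + 8Fr₁²) − 1] = ½[√173.2 − 1] = 6.08.
y₂ = 6.08 × 1.45 = 8.82 m.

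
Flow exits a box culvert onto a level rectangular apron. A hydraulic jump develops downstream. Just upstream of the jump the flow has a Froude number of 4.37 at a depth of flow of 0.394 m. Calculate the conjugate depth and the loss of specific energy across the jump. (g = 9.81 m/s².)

y₂ = 2.25 m; ΔE = 1.79 m

Fr₁ = 4.37 (given).
Bélanger equation: y₂/y₁ = ½[√(1 + 8Fr₁²) − 1] = ½[√153.8 − 1] = 5.70.
y₂ = 5.70 × 0.394 = 2.25 m.
V₁ = Fr₁·√(g·y₁) = 4.37×√(9.81×0.394) = 8.59 m/s; q = V₁·y₁ = 3.39 m²/s. V₂ = q/y₂ = 3.39/2.25 = 1.51 m/s. E₁ = y₁ + V₁²/2g = 4.16 m; E₂ = y₂ + V₂²/2g = 2.36 m. ΔE = E₁ − E₂ = 1.79 m.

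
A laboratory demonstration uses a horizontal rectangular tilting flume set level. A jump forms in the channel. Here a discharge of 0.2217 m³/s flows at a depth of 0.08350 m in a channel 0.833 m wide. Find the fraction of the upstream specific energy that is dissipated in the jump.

ΔE/E₁ = 0.332 (33.2%)

q = Q/b = 0.2217/0.833 = 0.2661 m²/s; V₁ = q/y₁ = 3.187 m/s. Fr₁ = V₁/√(g·y₁) = 3.522.
From the momentum equation for a rectangular channel, y₂/y₁ = ½[√(1 + 8Fr₁²) − 1] = ½[√100.22 − 1] = 4.506.
y₂ = 4.506 × 0.08350 = 0.3762 m.
E₁ = y₁ + V₁²/2g = 0.6013 m. ΔE = (y₂ − y₁)³/(4y₁y₂) = 0.1996 m. ΔE/E₁ = 0.1996/0.6013 = 0.332.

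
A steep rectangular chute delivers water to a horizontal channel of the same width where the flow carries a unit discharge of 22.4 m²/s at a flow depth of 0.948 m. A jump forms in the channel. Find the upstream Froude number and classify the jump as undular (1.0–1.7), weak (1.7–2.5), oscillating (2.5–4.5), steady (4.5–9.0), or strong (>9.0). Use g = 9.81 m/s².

Fr₁ = 7.75; steady jump

V₁ = q/y₁ = 22.4/0.948 = 23.6 m/s. Fr₁ = V₁/√(g·y₁) = 23.6/√(9.81×0.948) = 7.75.
Fr₁ = 7.75 lies in the steady range.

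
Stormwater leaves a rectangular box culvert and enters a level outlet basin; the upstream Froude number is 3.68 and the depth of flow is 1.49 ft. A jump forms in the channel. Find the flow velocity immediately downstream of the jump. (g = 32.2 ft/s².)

V₂ = 5.39 ft/s

Fr₁ = 3.68 (given).
Conjugate-depth relation: y₂/y₁ = ½[√(1 + 8Fr₁²) − 1] = ½[√109.3 − 1] = 4.73.
y₂ = 4.73 × 1.49 = 7.05 ft.
V₁ = Fr₁·√(g·y₁) = 3.68×√(32.2×1.49) = 25.5 ft/s; q = V₁·y₁ = 38.0 ft²/s.
V₂ = q/y₂ = 38.0/7.05 = 5.39 ft/s.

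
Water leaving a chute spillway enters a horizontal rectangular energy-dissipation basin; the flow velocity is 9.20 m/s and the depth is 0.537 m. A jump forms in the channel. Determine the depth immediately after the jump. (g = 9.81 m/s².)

Fr₁ = V₁/√(g·y₁) = 9.20/√(9.81×0.537) = 4.01.
Bélanger equation: y₂/y₁ = ½[√(1 + 8Fr₁²) − 1] = ½[√129.5 − 1] = 5.19.
y₂ = 5.19 × 0.537 = 2.79 m.

y₂ = 2.79 m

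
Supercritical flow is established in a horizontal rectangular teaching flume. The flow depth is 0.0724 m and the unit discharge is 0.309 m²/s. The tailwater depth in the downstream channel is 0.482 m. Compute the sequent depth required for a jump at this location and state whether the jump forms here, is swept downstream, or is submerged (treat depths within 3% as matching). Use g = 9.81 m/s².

V₁ = q/y₁ = 0.309/0.0724 = 4.27 m/s. Fr₁ = V₁/√(g·y₁) = 4.27/√(9.81×0.0724) = 5.06.
From the momentum equation for a rectangular channel, y₂/y₁ = ½[√(1 + 8Fr₁²) − 1] = ½[√206.2 − 1] = 6.68.
y₂ = 6.68 × 0.0724 = 0.484 m.
Tailwater y_tw = 0.482 m: y_tw ≈ y₂, so the jump forms here.

y₂ = 0.484 m; the jump forms here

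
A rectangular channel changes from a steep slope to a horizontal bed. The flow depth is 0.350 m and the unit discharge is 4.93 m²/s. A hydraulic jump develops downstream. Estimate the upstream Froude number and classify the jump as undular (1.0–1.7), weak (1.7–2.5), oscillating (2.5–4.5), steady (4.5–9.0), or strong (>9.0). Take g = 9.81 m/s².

V₁ = q/y₁ = 4.93/0.350 = 14.1 m/s. Fr₁ = V₁/√(g·y₁) = 14.1/√(9.81×0.350) = 7.60.
Fr₁ = 7.60 lies in the steady range.

Fr₁ = 7.60; steady jump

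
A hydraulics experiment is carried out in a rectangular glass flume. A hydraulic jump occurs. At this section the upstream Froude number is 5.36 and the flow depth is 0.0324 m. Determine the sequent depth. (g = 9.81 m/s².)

y₂ = 0.230 m

Fr₁ = 5.36 (given).
Bélanger equation: y₂/y₁ = ½[√(1 + 8Fr₁²) − 1] = ½[√230.8 − 1] = 7.10.
y₂ = 7.10 × 0.0324 = 0.230 m.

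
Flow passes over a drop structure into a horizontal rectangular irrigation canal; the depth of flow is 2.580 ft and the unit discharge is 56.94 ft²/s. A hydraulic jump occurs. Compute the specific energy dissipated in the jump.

V₁ = q/y₁ = 56.94/2.580 = 22.07 ft/s. Fr₁ = V₁/√(g·y₁) = 22.07/√(32.2×2.580) = 2.421.
From the momentum equation for a rectangular channel, y₂/y₁ = ½[√(1 + 8Fr₁²) − 1] = ½[√47.904 − 1] = 2.961.
y₂ = 2.961 × 2.580 = 7.638 ft.
V₂ = q/y₂ = 56.94/7.638 = 7.454 ft/s. E₁ = y₁ + V₁²/2g = 10.14 ft; E₂ = y₂ + V₂²/2g = 8.501 ft. ΔE = E₁ − E₂ = 1.642 ft.

ΔE = 1.642 ft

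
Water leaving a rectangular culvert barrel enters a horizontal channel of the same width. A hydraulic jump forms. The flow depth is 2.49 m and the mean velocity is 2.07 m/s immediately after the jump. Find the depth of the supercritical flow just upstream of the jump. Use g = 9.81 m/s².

y₁ = 0.685 m

Fr₂ = V₂/√(g·y₂) = 2.07/√(9.81×2.49) = 0.419.
Since the conjugate-depth ratio holds either way, y₁/y₂ = ½[√(1 + 8Fr₂²) − 1] = ½[√2.403 − 1] = 0.275.
y₁ = 0.275 × 2.49 = 0.685 m.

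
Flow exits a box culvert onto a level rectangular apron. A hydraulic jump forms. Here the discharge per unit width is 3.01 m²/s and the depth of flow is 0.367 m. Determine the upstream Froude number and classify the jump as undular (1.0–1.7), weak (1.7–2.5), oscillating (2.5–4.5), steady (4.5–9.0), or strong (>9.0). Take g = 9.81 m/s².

V₁ = q/y₁ = 3.01/0.367 = 8.20 m/s. Fr₁ = V₁/√(g·y₁) = 8.20/√(9.81×0.367) = 4.32.
Fr₁ = 4.32 lies in the oscillating range.

Fr₁ = 4.32; oscillating jump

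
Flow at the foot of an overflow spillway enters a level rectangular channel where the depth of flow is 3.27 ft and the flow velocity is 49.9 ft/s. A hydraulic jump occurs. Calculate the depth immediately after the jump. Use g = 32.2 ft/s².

Fr₁ = V₁/√(g·y₁) = 49.9/√(32.2×3.27) = 4.86.
Bélanger equation: y₂/y₁ = ½[√(1 + 8Fr₁²) − 1] = ½[√190.2 − 1] = 6.40.
y₂ = 6.40 × 3.27 = 20.9 ft.

y₂ = 20.9 ft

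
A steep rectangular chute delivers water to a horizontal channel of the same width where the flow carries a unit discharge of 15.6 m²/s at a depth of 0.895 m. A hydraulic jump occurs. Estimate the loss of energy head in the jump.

ΔE = 9.12 m

V₁ = q/y₁ = 15.6/0.895 = 17.4 m/s. Fr₁ = V₁/√(g·y₁) = 17.4/√(9.81×0.895) = 5.88.
By Bélanger, y₂/y₁ = ½[√(1 + 8Fr₁²) − 1] = ½[√277.8 − 1] = 7.83.
y₂ = 7.83 × 0.895 = 7.01 m.
V₂ = q/y₂ = 15.6/7.01 = 2.22 m/s. E₁ = y₁ + V₁²/2g = 16.4 m; E₂ = y₂ + V₂²/2g = 7.26 m. ΔE = E₁ − E₂ = 9.12 m.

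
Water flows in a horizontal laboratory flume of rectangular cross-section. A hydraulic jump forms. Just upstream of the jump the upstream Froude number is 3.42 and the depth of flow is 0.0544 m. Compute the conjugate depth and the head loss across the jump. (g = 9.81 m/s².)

Fr₁ = 3.42 (given).
Bélanger equation: y₂/y₁ = ½[√(1 + 8Fr₁²) − 1] = ½[√94.57 − 1] = 4.36.
y₂ = 4.36 × 0.0544 = 0.237 m.
V₁ = Fr₁·√(g·y₁) = 3.42×√(9.81×0.0544) = 2.50 m/s; q = V₁·y₁ = 0.136 m²/s. V₂ = q/y₂ = 0.136/0.237 = 0.573 m/s. E₁ = y₁ + V₁²/2g = 0.373 m; E₂ = y₂ + V₂²/2g = 0.254 m. ΔE = E₁ − E₂ = 0.119 m.

y₂ = 0.237 m; ΔE = 0.119 m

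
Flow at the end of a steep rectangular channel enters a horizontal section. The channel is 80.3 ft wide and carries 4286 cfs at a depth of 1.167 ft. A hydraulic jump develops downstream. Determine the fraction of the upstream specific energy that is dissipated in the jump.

ΔE/E₁ = 0.641 (64.1%)

q = Q/b = 4286/80.3 = 53.37 ft²/s; V₁ = q/y₁ = 45.74 ft/s. Fr₁ = V₁/√(g·y₁) = 7.461.
By Bélanger, y₂/y₁ = ½[√(1 + 8Fr₁²) − 1] = ½[√446.34 − 1] = 10.06.
y₂ = 10.06 × 1.167 = 11.74 ft.
E₁ = y₁ + V₁²/2g = 33.65 ft. ΔE = (y₂ − y₁)³/(4y₁y₂) = 21.58 ft. ΔE/E₁ = 21.58/33.65 = 0.641.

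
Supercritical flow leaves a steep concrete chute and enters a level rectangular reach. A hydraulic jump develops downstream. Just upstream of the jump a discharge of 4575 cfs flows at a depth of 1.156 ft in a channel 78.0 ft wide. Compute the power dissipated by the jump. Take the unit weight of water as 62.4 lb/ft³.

P = 14423 hp

q = Q/b = 4575/78.0 = 58.65 ft²/s; V₁ = q/y₁ = 50.74 ft/s. Fr₁ = V₁/√(g·y₁) = 8.316.
By Bélanger, y₂/y₁ = ½[√(1 + 8Fr₁²) − 1] = ½[√554.29 − 1] = 11.27.
y₂ = 11.27 × 1.156 = 13.03 ft.
V₂ = q/y₂ = 58.65/13.03 = 4.501 ft/s. E₁ = y₁ + V₁²/2g = 41.13 ft; E₂ = y₂ + V₂²/2g = 13.34 ft. ΔE = E₁ − E₂ = 27.79 ft.
P = γ·Q·ΔE/550 = 62.4 × 4575 × 27.79 / 550 = 14423 hp.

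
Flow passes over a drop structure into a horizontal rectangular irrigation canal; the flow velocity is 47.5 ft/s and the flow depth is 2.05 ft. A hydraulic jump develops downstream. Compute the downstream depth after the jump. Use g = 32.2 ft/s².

y₂ = 16.0 ft

Fr₁ = V₁/√(g·y₁) = 47.5/√(32.2×2.05) = 5.85.
Bélanger equation: y₂/y₁ = ½[√(1 + 8Fr₁²) − 1] = ½[√274.4 − 1] = 7.78.
y₂ = 7.78 × 2.05 = 16.0 ft.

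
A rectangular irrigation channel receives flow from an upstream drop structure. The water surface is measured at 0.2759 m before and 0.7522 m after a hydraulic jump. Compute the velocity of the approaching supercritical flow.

V₁ = 3.708 m/s

For a rectangular channel the momentum equation gives q² = ½·g·y₁·y₂·(y₁ + y₂) = ½×9.81×0.2759×0.7522×1.028 = 1.047.
q = √1.047 = 1.023 m²/s.
V₁ = q/y₁ = 1.023/0.2759 = 3.708 m/s.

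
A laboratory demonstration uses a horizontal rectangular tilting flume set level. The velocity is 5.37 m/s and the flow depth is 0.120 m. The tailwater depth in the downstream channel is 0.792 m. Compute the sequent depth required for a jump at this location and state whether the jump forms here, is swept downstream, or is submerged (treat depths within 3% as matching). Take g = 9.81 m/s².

y₂ = 0.782 m; the jump forms here

Fr₁ = V₁/√(g·y₁) = 5.37/√(9.81×0.120) = 4.95.
Bélanger equation: y₂/y₁ = ½[√(1 + 8Fr₁²) − 1] = ½[√197.0 − 1] = 6.52.
y₂ = 6.52 × 0.120 = 0.782 m.
Tailwater y_tw = 0.792 m: y_tw ≈ y₂, so the jump forms here.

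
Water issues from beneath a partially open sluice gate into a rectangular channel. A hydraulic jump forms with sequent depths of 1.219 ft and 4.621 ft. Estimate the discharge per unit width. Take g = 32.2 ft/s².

For a rectangular channel the momentum equation gives q² = ½·g·y₁·y₂·(y₁ + y₂) = ½×32.2×1.219×4.621×5.840 = 529.6.
q = √529.6 = 23.01 ft²/s.

q = 23.01 ft²/s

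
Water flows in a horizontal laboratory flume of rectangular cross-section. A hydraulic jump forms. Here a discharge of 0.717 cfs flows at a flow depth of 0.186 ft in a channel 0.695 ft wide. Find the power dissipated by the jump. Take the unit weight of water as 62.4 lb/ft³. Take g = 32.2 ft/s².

q = Q/b = 0.717/0.695 = 1.03 ft²/s; V₁ = q/y₁ = 5.55 ft/s. Fr₁ = V₁/√(g·y₁) = 2.27.
Sequent-depth ratio: y₂/y₁ = ½[√(1 + 8Fr₁²) − 1] = ½[√42.09 − 1] = 2.74.
y₂ = 2.74 × 0.186 = 0.510 ft.
Head loss: ΔE = (y₂ − y₁)³/(4y₁y₂) = (0.510 − 0.186)³/(4×0.186×0.510) = 0.0341/0.380 = 0.0899 ft.
P = γ·Q·ΔE/550 = 62.4 × 0.717 × 0.0899 / 550 = 0.00731 hp.

P = 0.00731 hp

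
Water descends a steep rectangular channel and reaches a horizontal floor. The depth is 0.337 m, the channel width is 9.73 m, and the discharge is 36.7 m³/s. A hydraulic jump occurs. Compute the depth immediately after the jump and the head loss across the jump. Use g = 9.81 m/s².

y₂ = 2.77 m; ΔE = 3.86 m

q = Q/b = 36.7/9.73 = 3.77 m²/s; V₁ = q/y₁ = 11.2 m/s. Fr₁ = V₁/√(g·y₁) = 6.16.
Conjugate-depth relation: y₂/y₁ = ½[√(1 + 8Fr₁²) − 1] = ½[√304.1 − 1] = 8.22.
y₂ = 8.22 × 0.337 = 2.77 m.
V₂ = q/y₂ = 3.77/2.77 = 1.36 m/s. E₁ = y₁ + V₁²/2g = 6.72 m; E₂ = y₂ + V₂²/2g = 2.86 m. ΔE = E₁ − E₂ = 3.86 m.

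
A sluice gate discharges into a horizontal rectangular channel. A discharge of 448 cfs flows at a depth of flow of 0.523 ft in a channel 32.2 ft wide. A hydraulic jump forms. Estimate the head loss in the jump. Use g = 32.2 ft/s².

q = Q/b = 448/32.2 = 13.9 ft²/s; V₁ = q/y₁ = 26.6 ft/s. Fr₁ = V₁/√(g·y₁) = 6.48.
From the momentum equation for a rectangular channel, y₂/y₁ = ½[√(1 + 8Fr₁²) − 1] = ½[√337.2 − 1] = 8.68.
y₂ = 8.68 × 0.523 = 4.54 ft.
V₂ = q/y₂ = 13.9/4.54 = 3.06 ft/s. E₁ = y₁ + V₁²/2g = 11.5 ft; E₂ = y₂ + V₂²/2g = 4.69 ft. ΔE = E₁ − E₂ = 6.83 ft.

ΔE = 6.83 ft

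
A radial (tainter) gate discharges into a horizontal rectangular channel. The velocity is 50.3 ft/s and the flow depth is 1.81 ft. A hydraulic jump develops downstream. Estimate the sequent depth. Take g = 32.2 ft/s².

Fr₁ = V₁/√(g·y₁) = 50.3/√(32.2×1.81) = 6.59.
Sequent-depth ratio: y₂/y₁ = ½[√(1 + 8Fr₁²) − 1] = ½[√348.3 − 1] = 8.83.
y₂ = 8.83 × 1.81 = 16.0 ft.

y₂ = 16.0 ft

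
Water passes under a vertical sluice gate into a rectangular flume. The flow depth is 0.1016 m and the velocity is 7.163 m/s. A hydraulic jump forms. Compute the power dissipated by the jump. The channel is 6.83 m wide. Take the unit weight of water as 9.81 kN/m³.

Fr₁ = V₁/√(g·y₁) = 7.163/√(9.81×0.1016) = 7.175.
By Bélanger, y₂/y₁ = ½[√(1 + 8Fr₁²) − 1] = ½[√412.83 − 1] = 9.659.
y₂ = 9.659 × 0.1016 = 0.9814 m.
Head loss: ΔE = (y₂ − y₁)³/(4y₁y₂) = (0.9814 − 0.1016)³/(4×0.1016×0.9814) = 0.6809/0.3988 = 1.707 m.
q = V₁·y₁ = 7.163 × 0.1016 = 0.7278 m²/s. Q = q·b = 0.7278 × 6.83 = 4.971 m³/s. P = γ·Q·ΔE = 9.81 × 4.971 × 1.707 = 83.25 kW.

P = 83.25 kW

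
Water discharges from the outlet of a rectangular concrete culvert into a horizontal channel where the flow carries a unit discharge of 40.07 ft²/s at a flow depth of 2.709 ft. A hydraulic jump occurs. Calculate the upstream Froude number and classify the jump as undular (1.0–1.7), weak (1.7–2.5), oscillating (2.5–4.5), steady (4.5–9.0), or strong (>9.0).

V₁ = q/y₁ = 40.07/2.709 = 14.79 ft/s. Fr₁ = V₁/√(g·y₁) = 14.79/√(32.2×2.709) = 1.584.
Fr₁ = 1.584 lies in the undular range.

Fr₁ = 1.584; undular jump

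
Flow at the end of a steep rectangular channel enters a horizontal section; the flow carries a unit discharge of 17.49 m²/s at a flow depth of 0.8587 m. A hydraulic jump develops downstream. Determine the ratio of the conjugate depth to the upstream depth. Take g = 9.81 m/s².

y₂/y₁ = 9.437

V₁ = q/y₁ = 17.49/0.8587 = 20.37 m/s. Fr₁ = V₁/√(g·y₁) = 20.37/√(9.81×0.8587) = 7.018.
Bélanger equation: y₂/y₁ = ½[√(1 + 8Fr₁²) − 1] = ½[√394.98 − 1] = 9.437.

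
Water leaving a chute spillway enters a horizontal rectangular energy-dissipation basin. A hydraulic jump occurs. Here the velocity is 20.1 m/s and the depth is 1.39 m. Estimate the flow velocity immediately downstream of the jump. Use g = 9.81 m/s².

V₂ = 2.79 m/s

Fr₁ = V₁/√(g·y₁) = 20.1/√(9.81×1.39) = 5.44.
Bélanger equation: y₂/y₁ = ½[√(1 + 8Fr₁²) − 1] = ½[√238.0 − 1] = 7.21.
y₂ = 7.21 × 1.39 = 10.0 m.
q = V₁·y₁ = 20.1 × 1.39 = 27.9 m²/s.
V₂ = q/y₂ = 27.9/10.0 = 2.79 m/s.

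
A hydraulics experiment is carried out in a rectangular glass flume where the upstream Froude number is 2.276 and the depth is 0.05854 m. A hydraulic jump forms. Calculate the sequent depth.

Fr₁ = 2.276 (given).
From the momentum equation for a rectangular channel, y₂/y₁ = ½[√(1 + 8Fr₁²) − 1] = ½[√42.441 − 1] = 2.757.
y₂ = 2.757 × 0.05854 = 0.1614 m.

y₂ = 0.1614 m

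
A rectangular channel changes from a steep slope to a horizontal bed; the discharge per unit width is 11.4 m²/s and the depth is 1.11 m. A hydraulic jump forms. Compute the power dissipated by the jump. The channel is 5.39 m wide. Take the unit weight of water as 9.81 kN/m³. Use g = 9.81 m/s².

V₁ = q/y₁ = 11.4/1.11 = 10.3 m/s. Fr₁ = V₁/√(g·y₁) = 10.3/√(9.81×1.11) = 3.11.
By Bélanger, y₂/y₁ = ½[√(1 + 8Fr₁²) − 1] = ½[√78.49 − 1] = 3.93.
y₂ = 3.93 × 1.11 = 4.36 m.
Head loss: ΔE = (y₂ − y₁)³/(4y₁y₂) = (4.36 − 1.11)³/(4×1.11×4.36) = 34.4/19.4 = 1.78 m.
Q = q·b = 11.4 × 5.39 = 61.4 m³/s. P = γ·Q·ΔE = 9.81 × 61.4 × 1.78 = 1070 kW.

P = 1070 kW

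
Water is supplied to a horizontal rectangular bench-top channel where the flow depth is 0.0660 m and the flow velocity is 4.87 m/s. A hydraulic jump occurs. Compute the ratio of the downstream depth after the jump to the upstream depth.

Fr₁ = V₁/√(g·y₁) = 4.87/√(9.81×0.0660) = 6.05.
Sequent-depth ratio: y₂/y₁ = ½[√(1 + 8Fr₁²) − 1] = ½[√294.0 − 1] = 8.07.

y₂/y₁ = 8.07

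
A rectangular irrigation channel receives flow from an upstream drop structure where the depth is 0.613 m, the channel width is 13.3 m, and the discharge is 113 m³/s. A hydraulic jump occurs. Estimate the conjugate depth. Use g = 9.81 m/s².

q = Q/b = 113/13.3 = 8.50 m²/s; V₁ = q/y₁ = 13.9 m/s. Fr₁ = V₁/√(g·y₁) = 5.65.
From the momentum equation for a rectangular channel, y₂/y₁ = ½[√(1 + 8Fr₁²) − 1] = ½[√256.6 − 1] = 7.51.
y₂ = 7.51 × 0.613 = 4.60 m.

y₂ = 4.60 m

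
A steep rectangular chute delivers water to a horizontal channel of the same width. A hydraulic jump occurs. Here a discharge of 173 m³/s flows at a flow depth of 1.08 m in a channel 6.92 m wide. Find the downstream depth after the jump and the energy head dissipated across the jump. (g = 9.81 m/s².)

y₂ = 10.3 m; ΔE = 17.8 m

q = Q/b = 173/6.92 = 25.0 m²/s; V₁ = q/y₁ = 23.1 m/s. Fr₁ = V₁/√(g·y₁) = 7.11.
Bélanger equation: y₂/y₁ = ½[√(1 + 8Fr₁²) − 1] = ½[√405.6 − 1] = 9.57.
y₂ = 9.57 × 1.08 = 10.3 m.
V₂ = q/y₂ = 25.0/10.3 = 2.42 m/s. E₁ = y₁ + V₁²/2g = 28.4 m; E₂ = y₂ + V₂²/2g = 10.6 m. ΔE = E₁ − E₂ = 17.8 m.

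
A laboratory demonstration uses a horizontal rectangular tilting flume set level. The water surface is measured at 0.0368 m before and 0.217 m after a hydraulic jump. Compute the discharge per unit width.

q = 0.0997 m²/s

For a rectangular channel the momentum equation gives q² = ½·g·y₁·y₂·(y₁ + y₂) = ½×9.81×0.0368×0.217×0.254 = 0.00994.
q = √0.00994 = 0.0997 m²/s.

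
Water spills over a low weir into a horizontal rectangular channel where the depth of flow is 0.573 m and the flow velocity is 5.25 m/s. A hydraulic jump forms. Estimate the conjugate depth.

y₂ = 1.53 m

Fr₁ = V₁/√(g·y₁) = 5.25/√(9.81×0.573) = 2.21.
By Bélanger, y₂/y₁ = ½[√(1 + 8Fr₁²) − 1] = ½[√40.23 − 1] = 2.67.
y₂ = 2.67 × 0.573 = 1.53 m.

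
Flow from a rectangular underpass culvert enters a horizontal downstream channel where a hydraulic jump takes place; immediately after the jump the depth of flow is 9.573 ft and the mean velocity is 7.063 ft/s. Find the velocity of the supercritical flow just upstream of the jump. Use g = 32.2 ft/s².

V₁ = 27.44 ft/s

Fr₂ = V₂/√(g·y₂) = 7.063/√(32.2×9.573) = 0.4023.
The Bélanger relation is symmetric: y₁/y₂ = ½[√(1 + 8Fr₂²) − 1] = ½[√2.2947 − 1] = 0.2574.
y₁ = 0.2574 × 9.573 = 2.464 ft.
V₁ = q/y₁ = 67.61/2.464 = 27.44 ft/s.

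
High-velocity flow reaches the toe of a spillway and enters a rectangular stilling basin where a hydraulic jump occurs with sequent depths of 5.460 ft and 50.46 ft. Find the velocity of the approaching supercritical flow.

V₁ = 91.22 ft/s

For a rectangular channel the momentum equation gives q² = ½·g·y₁·y₂·(y₁ + y₂) = ½×32.2×5.460×50.46×55.92 = 248046.
q = √248046 = 498.0 ft²/s.
V₁ = q/y₁ = 498.0/5.460 = 91.22 ft/s.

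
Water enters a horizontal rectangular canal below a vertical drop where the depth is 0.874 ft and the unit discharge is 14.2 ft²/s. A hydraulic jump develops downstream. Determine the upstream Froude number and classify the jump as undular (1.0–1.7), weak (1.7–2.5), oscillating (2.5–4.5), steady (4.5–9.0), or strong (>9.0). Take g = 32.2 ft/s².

Fr₁ = 3.06; oscillating jump

V₁ = q/y₁ = 14.2/0.874 = 16.2 ft/s. Fr₁ = V₁/√(g·y₁) = 16.2/√(32.2×0.874) = 3.06.
Fr₁ = 3.06 lies in the oscillating range.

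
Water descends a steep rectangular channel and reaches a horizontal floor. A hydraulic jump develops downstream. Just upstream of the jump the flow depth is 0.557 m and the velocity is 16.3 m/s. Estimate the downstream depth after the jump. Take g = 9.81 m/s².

Fr₁ = V₁/√(g·y₁) = 16.3/√(9.81×0.557) = 6.97.
Conjugate-depth relation: y₂/y₁ = ½[√(1 + 8Fr₁²) − 1] = ½[√390.0 − 1] = 9.37.
y₂ = 9.37 × 0.557 = 5.22 m.

y₂ = 5.22 m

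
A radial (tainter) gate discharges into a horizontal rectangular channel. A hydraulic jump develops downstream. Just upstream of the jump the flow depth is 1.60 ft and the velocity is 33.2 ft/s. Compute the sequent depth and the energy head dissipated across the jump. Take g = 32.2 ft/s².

y₂ = 9.70 ft; ΔE = 8.55 ft

Fr₁ = V₁/√(g·y₁) = 33.2/√(32.2×1.60) = 4.63.
By Bélanger, y₂/y₁ = ½[√(1 + 8Fr₁²) − 1] = ½[√172.2 − 1] = 6.06.
y₂ = 6.06 × 1.60 = 9.70 ft.
q = V₁·y₁ = 33.2 × 1.60 = 53.1 ft²/s. V₂ = q/y₂ = 53.1/9.70 = 5.48 ft/s. E₁ = y₁ + V₁²/2g = 18.7 ft; E₂ = y₂ + V₂²/2g = 10.2 ft. ΔE = E₁ − E₂ = 8.55 ft.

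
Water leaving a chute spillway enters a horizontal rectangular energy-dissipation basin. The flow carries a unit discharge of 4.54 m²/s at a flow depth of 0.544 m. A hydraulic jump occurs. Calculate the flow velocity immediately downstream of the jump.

V₂ = 1.80 m/s

V₁ = q/y₁ = 4.54/0.544 = 8.35 m/s. Fr₁ = V₁/√(g·y₁) = 8.35/√(9.81×0.544) = 3.61.
Sequent-depth ratio: y₂/y₁ = ½[√(1 + 8Fr₁²) − 1] = ½[√105.4 − 1] = 4.63.
y₂ = 4.63 × 0.544 = 2.52 m.
V₂ = q/y₂ = 4.54/2.52 = 1.80 m/s.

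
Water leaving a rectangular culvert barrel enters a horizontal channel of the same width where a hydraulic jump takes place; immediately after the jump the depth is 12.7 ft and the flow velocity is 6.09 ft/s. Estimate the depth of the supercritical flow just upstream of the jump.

Fr₂ = V₂/√(g·y₂) = 6.09/√(32.2×12.7) = 0.301.
The Bélanger relation is symmetric: y₁/y₂ = ½[√(1 + 8Fr₂²) − 1] = ½[√1.726 − 1] = 0.157.
y₁ = 0.157 × 12.7 = 1.99 ft.

y₁ = 1.99 ft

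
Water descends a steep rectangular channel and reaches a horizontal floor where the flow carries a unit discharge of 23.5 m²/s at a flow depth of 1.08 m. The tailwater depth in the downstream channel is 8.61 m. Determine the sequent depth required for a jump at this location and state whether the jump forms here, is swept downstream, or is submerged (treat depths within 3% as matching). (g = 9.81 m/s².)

V₁ = q/y₁ = 23.5/1.08 = 21.8 m/s. Fr₁ = V₁/√(g·y₁) = 21.8/√(9.81×1.08) = 6.68.
Sequent-depth ratio: y₂/y₁ = ½[√(1 + 8Fr₁²) − 1] = ½[√358.5 − 1] = 8.97.
y₂ = 8.97 × 1.08 = 9.68 m.
Tailwater y_tw = 8.61 m: y_tw < y₂, so the jump is swept downstream.

y₂ = 9.68 m; the jump is swept downstream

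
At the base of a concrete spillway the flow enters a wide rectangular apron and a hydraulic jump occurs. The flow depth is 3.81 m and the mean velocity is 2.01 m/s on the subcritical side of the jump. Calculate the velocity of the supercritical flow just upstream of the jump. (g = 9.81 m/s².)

V₁ = 11.0 m/s

Fr₂ = V₂/√(g·y₂) = 2.01/√(9.81×3.81) = 0.329.
The Bélanger relation is symmetric: y₁/y₂ = ½[√(1 + 8Fr₂²) − 1] = ½[√1.865 − 1] = 0.183.
y₁ = 0.183 × 3.81 = 0.696 m.
V₁ = q/y₁ = 7.66/0.696 = 11.0 m/s.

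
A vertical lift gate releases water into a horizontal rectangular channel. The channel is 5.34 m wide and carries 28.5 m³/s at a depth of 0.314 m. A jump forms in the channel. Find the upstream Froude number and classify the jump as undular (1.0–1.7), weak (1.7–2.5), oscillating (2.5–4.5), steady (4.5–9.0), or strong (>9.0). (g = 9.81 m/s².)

Fr₁ = 9.68; strong jump

q = Q/b = 28.5/5.34 = 5.34 m²/s; V₁ = q/y₁ = 17.0 m/s. Fr₁ = V₁/√(g·y₁) = 9.68.
Fr₁ = 9.68 lies in the strong range.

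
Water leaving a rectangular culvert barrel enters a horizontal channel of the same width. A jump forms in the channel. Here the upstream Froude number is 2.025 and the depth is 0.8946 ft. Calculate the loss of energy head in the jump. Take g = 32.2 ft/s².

ΔE = 0.2589 ft

Fr₁ = 2.025 (given).
Sequent-depth ratio: y₂/y₁ = ½[√(1 + 8Fr₁²) − 1] = ½[√33.805 − 1] = 2.407.
y₂ = 2.407 × 0.8946 = 2.153 ft.
Head loss: ΔE = (y₂ − y₁)³/(4y₁y₂) = (2.153 − 0.8946)³/(4×0.8946×2.153) = 1.995/7.706 = 0.2589 ft.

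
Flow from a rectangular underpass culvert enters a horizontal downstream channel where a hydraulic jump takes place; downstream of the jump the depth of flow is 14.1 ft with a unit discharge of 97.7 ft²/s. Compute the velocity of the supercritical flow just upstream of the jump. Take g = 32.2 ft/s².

V₁ = 38.6 ft/s

V₂ = q/y₂ = 97.7/14.1 = 6.93 ft/s; Fr₂ = V₂/√(g·y₂) = 0.325.
Since the conjugate-depth ratio holds either way, y₁/y₂ = ½[√(1 + 8Fr₂²) − 1] = ½[√1.846 − 1] = 0.179.
y₁ = 0.179 × 14.1 = 2.53 ft.
V₁ = q/y₁ = 97.7/2.53 = 38.6 ft/s.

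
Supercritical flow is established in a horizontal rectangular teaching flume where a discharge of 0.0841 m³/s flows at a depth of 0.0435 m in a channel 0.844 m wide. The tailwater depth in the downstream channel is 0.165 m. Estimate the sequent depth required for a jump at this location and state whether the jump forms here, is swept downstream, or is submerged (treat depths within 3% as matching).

q = Q/b = 0.0841/0.844 = 0.0996 m²/s; V₁ = q/y₁ = 2.29 m/s. Fr₁ = V₁/√(g·y₁) = 3.51.
From the momentum equation for a rectangular channel, y₂/y₁ = ½[√(1 + 8Fr₁²) − 1] = ½[√99.37 − 1] = 4.48.
y₂ = 4.48 × 0.0435 = 0.195 m.
Tailwater y_tw = 0.165 m: y_tw < y₂, so the jump is swept downstream.

y₂ = 0.195 m; the jump is swept downstream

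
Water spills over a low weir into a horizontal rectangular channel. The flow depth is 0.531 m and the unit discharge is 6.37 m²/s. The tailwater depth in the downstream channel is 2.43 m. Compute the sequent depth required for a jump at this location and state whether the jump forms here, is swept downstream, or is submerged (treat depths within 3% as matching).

y₂ = 3.69 m; the jump is swept downstream

V₁ = q/y₁ = 6.37/0.531 = 12.0 m/s. Fr₁ = V₁/√(g·y₁) = 12.0/√(9.81×0.531) = 5.26.
Bélanger equation: y₂/y₁ = ½[√(1 + 8Fr₁²) − 1] = ½[√222.0 − 1] = 6.95.
y₂ = 6.95 × 0.531 = 3.69 m.
Tailwater y_tw = 2.43 m: y_tw < y₂, so the jump is swept downstream.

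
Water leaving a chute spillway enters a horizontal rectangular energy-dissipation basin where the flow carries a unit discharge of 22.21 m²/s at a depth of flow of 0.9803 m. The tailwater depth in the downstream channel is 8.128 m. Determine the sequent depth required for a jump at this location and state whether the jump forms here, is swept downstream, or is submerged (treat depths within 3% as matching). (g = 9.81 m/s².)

y₂ = 9.650 m; the jump is swept downstream

V₁ = q/y₁ = 22.21/0.9803 = 22.66 m/s. Fr₁ = V₁/√(g·y₁) = 22.66/√(9.81×0.9803) = 7.306.
Conjugate-depth relation: y₂/y₁ = ½[√(1 + 8Fr₁²) − 1] = ½[√428.01 − 1] = 9.844.
y₂ = 9.844 × 0.9803 = 9.650 m.
Tailwater y_tw = 8.128 m: y_tw < y₂, so the jump is swept downstream.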